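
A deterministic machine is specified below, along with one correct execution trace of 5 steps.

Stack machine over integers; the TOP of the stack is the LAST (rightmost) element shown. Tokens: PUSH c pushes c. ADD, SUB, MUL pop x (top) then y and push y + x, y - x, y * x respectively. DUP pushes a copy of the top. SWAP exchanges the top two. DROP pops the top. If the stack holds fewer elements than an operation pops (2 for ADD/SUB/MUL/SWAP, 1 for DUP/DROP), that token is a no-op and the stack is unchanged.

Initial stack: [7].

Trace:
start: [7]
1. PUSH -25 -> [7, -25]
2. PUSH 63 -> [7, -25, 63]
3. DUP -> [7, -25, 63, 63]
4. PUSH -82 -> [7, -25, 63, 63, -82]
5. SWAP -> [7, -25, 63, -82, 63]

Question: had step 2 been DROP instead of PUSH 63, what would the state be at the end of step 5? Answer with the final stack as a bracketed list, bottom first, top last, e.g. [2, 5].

(re-executing from step 2 with the substitution; state before step 2: [7, -25])
2. DROP -> [7]
3. DUP -> [7, 7]
4. PUSH -82 -> [7, 7, -82]
5. SWAP -> [7, -82, 7]

[7, -82, 7]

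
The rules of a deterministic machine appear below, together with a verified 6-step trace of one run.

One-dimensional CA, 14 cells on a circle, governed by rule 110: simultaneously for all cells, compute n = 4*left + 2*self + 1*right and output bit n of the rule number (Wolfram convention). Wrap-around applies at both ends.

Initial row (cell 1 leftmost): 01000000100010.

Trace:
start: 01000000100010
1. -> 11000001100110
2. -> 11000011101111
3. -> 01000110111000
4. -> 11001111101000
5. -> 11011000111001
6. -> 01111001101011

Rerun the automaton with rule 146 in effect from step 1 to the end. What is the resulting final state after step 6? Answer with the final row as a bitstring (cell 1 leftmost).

00010010001001

(re-executing steps 1..6 under rule 146; state before step 1: 01000000100010)
1. -> 10100001010101
2. -> 00010010000000
3. -> 00101101000000
4. -> 01000000100000
5. -> 10100001010000
6. -> 00010010001001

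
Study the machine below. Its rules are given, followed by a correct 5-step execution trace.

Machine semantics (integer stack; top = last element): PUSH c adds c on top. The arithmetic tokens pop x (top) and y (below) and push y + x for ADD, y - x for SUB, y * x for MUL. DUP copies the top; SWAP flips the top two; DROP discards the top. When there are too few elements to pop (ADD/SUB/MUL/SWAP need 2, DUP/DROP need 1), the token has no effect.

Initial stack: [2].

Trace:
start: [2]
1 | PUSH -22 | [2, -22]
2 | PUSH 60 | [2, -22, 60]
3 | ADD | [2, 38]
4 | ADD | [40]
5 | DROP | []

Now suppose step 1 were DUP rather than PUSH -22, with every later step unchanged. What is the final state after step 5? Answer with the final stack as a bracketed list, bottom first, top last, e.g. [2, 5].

[]

(re-executing from step 1 with the substitution; state before step 1: [2])
1 | DUP | [2, 2]
2 | PUSH 60 | [2, 2, 60]
3 | ADD | [2, 62]
4 | ADD | [64]
5 | DROP | []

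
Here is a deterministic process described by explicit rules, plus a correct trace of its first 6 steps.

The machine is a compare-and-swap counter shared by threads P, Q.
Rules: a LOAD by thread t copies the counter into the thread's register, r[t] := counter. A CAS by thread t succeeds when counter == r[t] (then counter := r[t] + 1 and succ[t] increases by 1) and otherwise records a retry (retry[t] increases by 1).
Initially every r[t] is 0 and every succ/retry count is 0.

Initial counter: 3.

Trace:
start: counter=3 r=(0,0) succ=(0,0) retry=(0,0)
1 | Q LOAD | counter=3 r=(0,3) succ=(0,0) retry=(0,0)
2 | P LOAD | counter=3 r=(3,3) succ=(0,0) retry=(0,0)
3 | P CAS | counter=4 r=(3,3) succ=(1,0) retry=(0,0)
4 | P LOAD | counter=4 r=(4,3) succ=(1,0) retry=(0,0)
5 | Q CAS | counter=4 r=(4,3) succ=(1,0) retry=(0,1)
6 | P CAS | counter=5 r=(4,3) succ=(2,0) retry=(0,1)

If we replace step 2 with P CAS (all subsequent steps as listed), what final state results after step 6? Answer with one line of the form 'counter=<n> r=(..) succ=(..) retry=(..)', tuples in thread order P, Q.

(re-executing from step 2 with the substitution; state before step 2: counter=3 r=(0,3) succ=(0,0) retry=(0,0))
2 | P CAS | counter=3 r=(0,3) succ=(0,0) retry=(1,0)
3 | P CAS | counter=3 r=(0,3) succ=(0,0) retry=(2,0)
4 | P LOAD | counter=3 r=(3,3) succ=(0,0) retry=(2,0)
5 | Q CAS | counter=4 r=(3,3) succ=(0,1) retry=(2,0)
6 | P CAS | counter=4 r=(3,3) succ=(0,1) retry=(3,0)

counter=4 r=(3,3) succ=(0,1) retry=(3,0)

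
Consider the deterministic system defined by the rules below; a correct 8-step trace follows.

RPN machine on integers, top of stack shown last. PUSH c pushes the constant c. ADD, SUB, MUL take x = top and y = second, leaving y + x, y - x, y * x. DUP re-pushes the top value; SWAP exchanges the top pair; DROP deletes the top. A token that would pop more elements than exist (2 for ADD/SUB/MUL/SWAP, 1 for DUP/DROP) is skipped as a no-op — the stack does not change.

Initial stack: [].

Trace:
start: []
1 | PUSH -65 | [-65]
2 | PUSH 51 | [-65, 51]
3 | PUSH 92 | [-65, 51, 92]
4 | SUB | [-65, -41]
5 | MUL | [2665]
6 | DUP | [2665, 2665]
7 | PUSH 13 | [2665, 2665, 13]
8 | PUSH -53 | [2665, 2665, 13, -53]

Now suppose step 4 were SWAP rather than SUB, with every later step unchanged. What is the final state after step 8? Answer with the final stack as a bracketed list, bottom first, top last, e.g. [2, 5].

[-65, 4692, 4692, 13, -53]

(re-executing from step 4 with the substitution; state before step 4: [-65, 51, 92])
4 | SWAP | [-65, 92, 51]
5 | MUL | [-65, 4692]
6 | DUP | [-65, 4692, 4692]
7 | PUSH 13 | [-65, 4692, 4692, 13]
8 | PUSH -53 | [-65, 4692, 4692, 13, -53]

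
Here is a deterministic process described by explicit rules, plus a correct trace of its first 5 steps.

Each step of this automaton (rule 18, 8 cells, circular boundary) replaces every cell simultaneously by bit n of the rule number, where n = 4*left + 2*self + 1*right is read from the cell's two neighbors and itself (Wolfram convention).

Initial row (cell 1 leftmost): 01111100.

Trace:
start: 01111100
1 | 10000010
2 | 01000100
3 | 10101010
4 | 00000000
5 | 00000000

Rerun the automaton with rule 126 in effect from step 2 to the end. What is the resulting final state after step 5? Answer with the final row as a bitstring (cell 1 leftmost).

10000011

(re-executing steps 2..5 under rule 126; state before step 2: 10000010)
2 | 11000111
3 | 01101100
4 | 11111110
5 | 10000011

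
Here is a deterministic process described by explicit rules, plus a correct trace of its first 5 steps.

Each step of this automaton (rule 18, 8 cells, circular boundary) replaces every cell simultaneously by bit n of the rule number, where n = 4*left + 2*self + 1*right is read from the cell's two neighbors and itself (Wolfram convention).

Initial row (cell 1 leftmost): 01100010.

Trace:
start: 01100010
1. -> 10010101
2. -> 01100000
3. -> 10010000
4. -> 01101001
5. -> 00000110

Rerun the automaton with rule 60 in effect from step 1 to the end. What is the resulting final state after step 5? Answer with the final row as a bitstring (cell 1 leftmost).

01100110

(re-executing steps 1..5 under rule 60; state before step 1: 01100010)
1. -> 01010011
2. -> 11111010
3. -> 10000111
4. -> 01000100
5. -> 01100110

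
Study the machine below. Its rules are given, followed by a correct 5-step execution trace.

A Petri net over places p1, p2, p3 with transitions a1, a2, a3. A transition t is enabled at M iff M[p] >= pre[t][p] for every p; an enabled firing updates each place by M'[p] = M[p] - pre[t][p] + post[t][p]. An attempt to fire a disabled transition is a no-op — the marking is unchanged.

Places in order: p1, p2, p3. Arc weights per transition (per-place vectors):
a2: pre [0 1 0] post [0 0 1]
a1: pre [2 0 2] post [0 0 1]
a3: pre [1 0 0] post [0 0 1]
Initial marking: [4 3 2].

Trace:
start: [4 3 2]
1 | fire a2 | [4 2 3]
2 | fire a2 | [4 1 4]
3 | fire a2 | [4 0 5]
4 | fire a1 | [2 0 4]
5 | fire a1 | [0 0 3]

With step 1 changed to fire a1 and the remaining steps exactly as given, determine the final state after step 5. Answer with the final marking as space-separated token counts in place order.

(re-executing from step 1 with the substitution; state before step 1: [4 3 2])
1 | fire a1 | [2 3 1]
2 | fire a2 | [2 2 2]
3 | fire a2 | [2 1 3]
4 | fire a1 | [0 1 2]
5 | fire a1 | [0 1 2]

0 1 2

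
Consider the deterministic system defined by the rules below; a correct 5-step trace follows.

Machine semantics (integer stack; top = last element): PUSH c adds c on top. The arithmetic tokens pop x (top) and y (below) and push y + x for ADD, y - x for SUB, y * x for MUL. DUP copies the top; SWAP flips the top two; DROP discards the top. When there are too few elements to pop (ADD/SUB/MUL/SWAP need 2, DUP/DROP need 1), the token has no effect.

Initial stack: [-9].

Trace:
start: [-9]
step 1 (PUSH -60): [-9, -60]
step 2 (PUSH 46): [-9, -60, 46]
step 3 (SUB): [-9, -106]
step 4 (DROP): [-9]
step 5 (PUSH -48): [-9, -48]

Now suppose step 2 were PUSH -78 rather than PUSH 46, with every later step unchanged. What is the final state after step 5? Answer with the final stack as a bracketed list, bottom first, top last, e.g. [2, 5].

(re-executing from step 2 with the substitution; state before step 2: [-9, -60])
step 2 (PUSH -78): [-9, -60, -78]
step 3 (SUB): [-9, 18]
step 4 (DROP): [-9]
step 5 (PUSH -48): [-9, -48]

[-9, -48]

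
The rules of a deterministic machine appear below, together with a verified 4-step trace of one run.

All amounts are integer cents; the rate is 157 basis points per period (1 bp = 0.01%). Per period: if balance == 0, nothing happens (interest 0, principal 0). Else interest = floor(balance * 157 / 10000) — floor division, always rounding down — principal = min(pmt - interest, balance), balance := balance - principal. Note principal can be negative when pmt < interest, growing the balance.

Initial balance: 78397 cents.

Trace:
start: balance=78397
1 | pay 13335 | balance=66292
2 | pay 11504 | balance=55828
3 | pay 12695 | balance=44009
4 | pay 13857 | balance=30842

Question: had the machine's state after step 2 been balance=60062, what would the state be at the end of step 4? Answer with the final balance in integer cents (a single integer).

state after step 2 := balance=60062
3 | pay 12695 | balance=48309
4 | pay 13857 | balance=35210

35210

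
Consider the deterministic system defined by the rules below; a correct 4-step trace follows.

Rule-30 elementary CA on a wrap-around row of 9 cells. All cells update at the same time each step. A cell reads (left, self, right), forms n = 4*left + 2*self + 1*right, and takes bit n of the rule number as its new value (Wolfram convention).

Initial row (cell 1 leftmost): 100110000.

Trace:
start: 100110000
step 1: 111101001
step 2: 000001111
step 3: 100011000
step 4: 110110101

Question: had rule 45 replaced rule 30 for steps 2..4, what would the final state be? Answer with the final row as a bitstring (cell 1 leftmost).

110110101

(re-executing steps 2..4 under rule 45; state before step 2: 111101001)
step 2: 000011001
step 3: 011010001
step 4: 110110101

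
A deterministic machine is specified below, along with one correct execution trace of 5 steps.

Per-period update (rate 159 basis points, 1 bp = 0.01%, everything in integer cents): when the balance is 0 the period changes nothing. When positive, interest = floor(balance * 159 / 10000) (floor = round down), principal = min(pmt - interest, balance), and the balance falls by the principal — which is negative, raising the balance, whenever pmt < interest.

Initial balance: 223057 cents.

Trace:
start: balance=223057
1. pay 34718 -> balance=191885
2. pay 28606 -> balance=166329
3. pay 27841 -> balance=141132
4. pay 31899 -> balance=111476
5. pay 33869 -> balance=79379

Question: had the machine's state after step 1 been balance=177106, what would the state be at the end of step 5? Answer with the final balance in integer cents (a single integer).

63638

state after step 1 := balance=177106
2. pay 28606 -> balance=151315
3. pay 27841 -> balance=125879
4. pay 31899 -> balance=95981
5. pay 33869 -> balance=63638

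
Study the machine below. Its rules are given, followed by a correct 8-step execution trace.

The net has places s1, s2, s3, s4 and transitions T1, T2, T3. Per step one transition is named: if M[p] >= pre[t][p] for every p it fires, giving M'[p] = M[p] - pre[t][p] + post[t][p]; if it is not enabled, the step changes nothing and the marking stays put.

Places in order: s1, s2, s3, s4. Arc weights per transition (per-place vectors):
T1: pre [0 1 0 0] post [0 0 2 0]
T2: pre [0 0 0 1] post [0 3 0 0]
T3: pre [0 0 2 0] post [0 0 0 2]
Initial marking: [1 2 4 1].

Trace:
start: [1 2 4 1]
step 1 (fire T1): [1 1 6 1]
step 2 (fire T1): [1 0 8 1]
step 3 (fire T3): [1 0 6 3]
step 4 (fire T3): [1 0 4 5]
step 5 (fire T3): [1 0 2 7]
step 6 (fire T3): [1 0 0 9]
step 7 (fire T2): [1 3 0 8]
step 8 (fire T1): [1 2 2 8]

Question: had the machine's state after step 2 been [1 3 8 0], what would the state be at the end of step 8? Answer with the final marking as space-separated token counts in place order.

1 5 2 7

state after step 2 := [1 3 8 0]
step 3 (fire T3): [1 3 6 2]
step 4 (fire T3): [1 3 4 4]
step 5 (fire T3): [1 3 2 6]
step 6 (fire T3): [1 3 0 8]
step 7 (fire T2): [1 6 0 7]
step 8 (fire T1): [1 5 2 7]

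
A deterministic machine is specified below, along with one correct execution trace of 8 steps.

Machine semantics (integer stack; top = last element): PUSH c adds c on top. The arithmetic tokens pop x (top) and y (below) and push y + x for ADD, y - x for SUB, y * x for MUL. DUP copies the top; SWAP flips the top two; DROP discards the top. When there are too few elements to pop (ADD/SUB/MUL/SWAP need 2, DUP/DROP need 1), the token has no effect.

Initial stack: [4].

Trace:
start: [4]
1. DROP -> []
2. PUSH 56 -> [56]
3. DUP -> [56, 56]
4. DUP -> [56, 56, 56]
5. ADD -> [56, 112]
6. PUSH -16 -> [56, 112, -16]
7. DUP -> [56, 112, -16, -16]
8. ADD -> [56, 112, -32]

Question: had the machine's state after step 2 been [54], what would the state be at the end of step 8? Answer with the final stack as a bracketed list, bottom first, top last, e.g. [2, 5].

[54, 108, -32]

state after step 2 := [54]
3. DUP -> [54, 54]
4. DUP -> [54, 54, 54]
5. ADD -> [54, 108]
6. PUSH -16 -> [54, 108, -16]
7. DUP -> [54, 108, -16, -16]
8. ADD -> [54, 108, -32]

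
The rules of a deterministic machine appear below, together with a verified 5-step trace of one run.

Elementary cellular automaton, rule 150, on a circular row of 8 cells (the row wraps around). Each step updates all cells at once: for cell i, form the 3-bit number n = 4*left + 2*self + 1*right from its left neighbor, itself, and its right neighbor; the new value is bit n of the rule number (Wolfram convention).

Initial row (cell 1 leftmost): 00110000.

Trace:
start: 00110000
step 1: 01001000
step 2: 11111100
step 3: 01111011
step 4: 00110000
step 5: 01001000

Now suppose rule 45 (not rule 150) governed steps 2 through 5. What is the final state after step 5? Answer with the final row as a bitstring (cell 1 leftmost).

(re-executing steps 2..5 under rule 45; state before step 2: 01001000)
step 2: 01001011
step 3: 11001110
step 4: 10001001
step 5: 00101001

00101001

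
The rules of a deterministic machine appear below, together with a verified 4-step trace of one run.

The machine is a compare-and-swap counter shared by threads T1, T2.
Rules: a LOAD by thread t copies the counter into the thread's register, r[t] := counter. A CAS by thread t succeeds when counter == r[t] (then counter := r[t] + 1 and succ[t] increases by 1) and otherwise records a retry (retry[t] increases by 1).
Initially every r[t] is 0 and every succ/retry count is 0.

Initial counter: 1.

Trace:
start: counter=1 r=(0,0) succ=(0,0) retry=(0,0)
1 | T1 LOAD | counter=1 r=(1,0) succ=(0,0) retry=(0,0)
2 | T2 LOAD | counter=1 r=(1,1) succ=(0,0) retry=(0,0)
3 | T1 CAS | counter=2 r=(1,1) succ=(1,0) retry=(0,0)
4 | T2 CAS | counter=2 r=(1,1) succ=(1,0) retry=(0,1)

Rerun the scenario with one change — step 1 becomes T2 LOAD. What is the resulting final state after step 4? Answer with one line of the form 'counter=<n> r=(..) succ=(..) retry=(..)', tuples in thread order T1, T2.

(re-executing from step 1 with the substitution; state before step 1: counter=1 r=(0,0) succ=(0,0) retry=(0,0))
1 | T2 LOAD | counter=1 r=(0,1) succ=(0,0) retry=(0,0)
2 | T2 LOAD | counter=1 r=(0,1) succ=(0,0) retry=(0,0)
3 | T1 CAS | counter=1 r=(0,1) succ=(0,0) retry=(1,0)
4 | T2 CAS | counter=2 r=(0,1) succ=(0,1) retry=(1,0)

counter=2 r=(0,1) succ=(0,1) retry=(1,0)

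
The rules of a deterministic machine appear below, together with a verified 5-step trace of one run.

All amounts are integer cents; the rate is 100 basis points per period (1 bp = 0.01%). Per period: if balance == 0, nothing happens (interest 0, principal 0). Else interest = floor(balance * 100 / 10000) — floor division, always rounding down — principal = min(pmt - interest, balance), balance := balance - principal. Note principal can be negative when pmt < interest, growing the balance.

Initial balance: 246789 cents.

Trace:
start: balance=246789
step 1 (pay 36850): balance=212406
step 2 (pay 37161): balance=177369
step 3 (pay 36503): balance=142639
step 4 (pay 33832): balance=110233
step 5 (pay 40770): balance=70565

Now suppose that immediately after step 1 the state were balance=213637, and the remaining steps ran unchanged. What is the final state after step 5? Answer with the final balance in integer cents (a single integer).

71846

state after step 1 := balance=213637
step 2 (pay 37161): balance=178612
step 3 (pay 36503): balance=143895
step 4 (pay 33832): balance=111501
step 5 (pay 40770): balance=71846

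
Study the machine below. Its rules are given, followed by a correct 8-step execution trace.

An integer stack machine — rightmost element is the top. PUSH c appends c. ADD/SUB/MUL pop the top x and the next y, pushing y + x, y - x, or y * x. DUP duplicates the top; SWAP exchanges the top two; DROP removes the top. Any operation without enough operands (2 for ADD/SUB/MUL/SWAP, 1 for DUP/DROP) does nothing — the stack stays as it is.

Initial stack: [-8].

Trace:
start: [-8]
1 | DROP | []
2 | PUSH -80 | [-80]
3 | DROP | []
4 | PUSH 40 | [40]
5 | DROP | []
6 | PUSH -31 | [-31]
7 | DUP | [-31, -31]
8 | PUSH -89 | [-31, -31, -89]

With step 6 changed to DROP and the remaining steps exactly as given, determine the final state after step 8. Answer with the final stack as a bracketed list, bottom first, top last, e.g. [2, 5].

(re-executing from step 6 with the substitution; state before step 6: [])
6 | DROP | []
7 | DUP | []
8 | PUSH -89 | [-89]

[-89]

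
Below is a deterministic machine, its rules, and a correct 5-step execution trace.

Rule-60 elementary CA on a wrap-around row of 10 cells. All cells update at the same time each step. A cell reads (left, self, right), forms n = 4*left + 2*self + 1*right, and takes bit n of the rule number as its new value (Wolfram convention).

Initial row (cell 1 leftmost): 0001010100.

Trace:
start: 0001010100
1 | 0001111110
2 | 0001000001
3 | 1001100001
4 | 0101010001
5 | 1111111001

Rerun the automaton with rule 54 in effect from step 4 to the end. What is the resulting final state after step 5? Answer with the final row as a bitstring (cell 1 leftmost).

(re-executing steps 4..5 under rule 54; state before step 4: 1001100001)
4 | 0110010010
5 | 1001111111

1001111111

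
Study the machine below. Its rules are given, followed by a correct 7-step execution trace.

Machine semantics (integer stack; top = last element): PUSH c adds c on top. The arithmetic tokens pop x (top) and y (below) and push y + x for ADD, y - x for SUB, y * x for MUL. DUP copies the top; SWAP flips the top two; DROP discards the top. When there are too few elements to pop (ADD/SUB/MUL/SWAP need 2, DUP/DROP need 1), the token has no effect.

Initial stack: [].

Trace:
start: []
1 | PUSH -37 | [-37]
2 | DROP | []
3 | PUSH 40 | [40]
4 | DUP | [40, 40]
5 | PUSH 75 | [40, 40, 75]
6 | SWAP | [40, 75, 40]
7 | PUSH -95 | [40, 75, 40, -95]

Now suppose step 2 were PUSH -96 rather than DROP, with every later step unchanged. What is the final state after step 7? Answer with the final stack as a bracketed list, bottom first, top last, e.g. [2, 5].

(re-executing from step 2 with the substitution; state before step 2: [-37])
2 | PUSH -96 | [-37, -96]
3 | PUSH 40 | [-37, -96, 40]
4 | DUP | [-37, -96, 40, 40]
5 | PUSH 75 | [-37, -96, 40, 40, 75]
6 | SWAP | [-37, -96, 40, 75, 40]
7 | PUSH -95 | [-37, -96, 40, 75, 40, -95]

[-37, -96, 40, 75, 40, -95]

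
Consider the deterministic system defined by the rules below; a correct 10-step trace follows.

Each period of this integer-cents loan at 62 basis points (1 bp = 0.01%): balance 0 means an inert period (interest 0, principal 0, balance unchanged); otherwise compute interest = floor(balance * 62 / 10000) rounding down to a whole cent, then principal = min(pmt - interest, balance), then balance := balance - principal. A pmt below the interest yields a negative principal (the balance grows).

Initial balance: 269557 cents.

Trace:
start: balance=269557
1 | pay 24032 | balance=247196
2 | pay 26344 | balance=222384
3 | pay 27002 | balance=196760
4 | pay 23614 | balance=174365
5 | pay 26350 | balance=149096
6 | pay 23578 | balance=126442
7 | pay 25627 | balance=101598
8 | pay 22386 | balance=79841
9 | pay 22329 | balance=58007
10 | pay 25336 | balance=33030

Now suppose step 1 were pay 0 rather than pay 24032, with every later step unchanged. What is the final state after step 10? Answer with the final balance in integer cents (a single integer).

58437

(re-executing from step 1 with the substitution; state before step 1: balance=269557)
1 | pay 0 | balance=271228
2 | pay 26344 | balance=246565
3 | pay 27002 | balance=221091
4 | pay 23614 | balance=198847
5 | pay 26350 | balance=173729
6 | pay 23578 | balance=151228
7 | pay 25627 | balance=126538
8 | pay 22386 | balance=104936
9 | pay 22329 | balance=83257
10 | pay 25336 | balance=58437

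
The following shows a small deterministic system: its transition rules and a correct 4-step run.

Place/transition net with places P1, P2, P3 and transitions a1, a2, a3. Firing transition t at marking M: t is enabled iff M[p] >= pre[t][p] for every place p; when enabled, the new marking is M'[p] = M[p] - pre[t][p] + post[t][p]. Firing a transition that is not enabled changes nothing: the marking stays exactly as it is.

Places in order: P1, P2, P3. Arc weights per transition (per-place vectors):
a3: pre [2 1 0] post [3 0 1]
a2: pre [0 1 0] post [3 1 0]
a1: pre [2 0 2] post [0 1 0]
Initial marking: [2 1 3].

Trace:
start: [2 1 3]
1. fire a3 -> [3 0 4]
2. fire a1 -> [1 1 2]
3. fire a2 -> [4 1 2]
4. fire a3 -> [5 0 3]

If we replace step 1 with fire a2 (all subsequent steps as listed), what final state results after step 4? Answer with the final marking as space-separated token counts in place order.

(re-executing from step 1 with the substitution; state before step 1: [2 1 3])
1. fire a2 -> [5 1 3]
2. fire a1 -> [3 2 1]
3. fire a2 -> [6 2 1]
4. fire a3 -> [7 1 2]

7 1 2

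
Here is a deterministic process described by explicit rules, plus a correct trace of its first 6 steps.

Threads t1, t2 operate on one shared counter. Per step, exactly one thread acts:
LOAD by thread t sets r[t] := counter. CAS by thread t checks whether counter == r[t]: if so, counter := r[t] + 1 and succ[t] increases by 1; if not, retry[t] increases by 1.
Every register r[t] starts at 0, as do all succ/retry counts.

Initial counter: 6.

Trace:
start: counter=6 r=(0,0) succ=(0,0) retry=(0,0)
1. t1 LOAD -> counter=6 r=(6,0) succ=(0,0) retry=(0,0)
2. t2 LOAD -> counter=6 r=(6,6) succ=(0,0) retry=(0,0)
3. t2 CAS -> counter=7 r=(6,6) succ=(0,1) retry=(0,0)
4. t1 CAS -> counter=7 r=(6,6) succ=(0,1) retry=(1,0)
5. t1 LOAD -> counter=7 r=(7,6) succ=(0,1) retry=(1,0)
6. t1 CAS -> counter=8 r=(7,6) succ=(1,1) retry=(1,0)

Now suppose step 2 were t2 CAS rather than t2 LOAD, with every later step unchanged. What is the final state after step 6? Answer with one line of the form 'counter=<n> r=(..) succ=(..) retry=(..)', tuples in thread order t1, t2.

counter=8 r=(7,0) succ=(2,0) retry=(0,2)

(re-executing from step 2 with the substitution; state before step 2: counter=6 r=(6,0) succ=(0,0) retry=(0,0))
2. t2 CAS -> counter=6 r=(6,0) succ=(0,0) retry=(0,1)
3. t2 CAS -> counter=6 r=(6,0) succ=(0,0) retry=(0,2)
4. t1 CAS -> counter=7 r=(6,0) succ=(1,0) retry=(0,2)
5. t1 LOAD -> counter=7 r=(7,0) succ=(1,0) retry=(0,2)
6. t1 CAS -> counter=8 r=(7,0) succ=(2,0) retry=(0,2)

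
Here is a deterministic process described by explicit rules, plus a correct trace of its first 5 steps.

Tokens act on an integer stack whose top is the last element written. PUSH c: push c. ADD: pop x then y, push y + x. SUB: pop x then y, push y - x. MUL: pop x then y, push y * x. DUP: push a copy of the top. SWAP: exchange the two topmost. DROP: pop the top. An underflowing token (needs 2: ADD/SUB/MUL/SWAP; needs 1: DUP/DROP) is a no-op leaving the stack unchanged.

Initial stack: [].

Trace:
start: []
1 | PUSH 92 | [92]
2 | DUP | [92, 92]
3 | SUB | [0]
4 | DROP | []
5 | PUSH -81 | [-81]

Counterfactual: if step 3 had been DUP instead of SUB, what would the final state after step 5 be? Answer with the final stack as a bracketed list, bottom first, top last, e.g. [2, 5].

(re-executing from step 3 with the substitution; state before step 3: [92, 92])
3 | DUP | [92, 92, 92]
4 | DROP | [92, 92]
5 | PUSH -81 | [92, 92, -81]

[92, 92, -81]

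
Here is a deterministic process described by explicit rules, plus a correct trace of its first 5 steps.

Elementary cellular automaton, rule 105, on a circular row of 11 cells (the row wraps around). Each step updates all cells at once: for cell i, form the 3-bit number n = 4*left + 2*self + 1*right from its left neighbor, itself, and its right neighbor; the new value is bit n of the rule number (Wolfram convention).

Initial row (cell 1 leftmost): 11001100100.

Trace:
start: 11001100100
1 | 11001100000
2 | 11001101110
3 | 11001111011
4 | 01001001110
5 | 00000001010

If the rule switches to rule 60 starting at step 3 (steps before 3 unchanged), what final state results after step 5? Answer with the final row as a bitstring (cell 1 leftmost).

(re-executing steps 3..5 under rule 60; state before step 3: 11001101110)
3 | 10101011001
4 | 01111110101
5 | 11000001111

11000001111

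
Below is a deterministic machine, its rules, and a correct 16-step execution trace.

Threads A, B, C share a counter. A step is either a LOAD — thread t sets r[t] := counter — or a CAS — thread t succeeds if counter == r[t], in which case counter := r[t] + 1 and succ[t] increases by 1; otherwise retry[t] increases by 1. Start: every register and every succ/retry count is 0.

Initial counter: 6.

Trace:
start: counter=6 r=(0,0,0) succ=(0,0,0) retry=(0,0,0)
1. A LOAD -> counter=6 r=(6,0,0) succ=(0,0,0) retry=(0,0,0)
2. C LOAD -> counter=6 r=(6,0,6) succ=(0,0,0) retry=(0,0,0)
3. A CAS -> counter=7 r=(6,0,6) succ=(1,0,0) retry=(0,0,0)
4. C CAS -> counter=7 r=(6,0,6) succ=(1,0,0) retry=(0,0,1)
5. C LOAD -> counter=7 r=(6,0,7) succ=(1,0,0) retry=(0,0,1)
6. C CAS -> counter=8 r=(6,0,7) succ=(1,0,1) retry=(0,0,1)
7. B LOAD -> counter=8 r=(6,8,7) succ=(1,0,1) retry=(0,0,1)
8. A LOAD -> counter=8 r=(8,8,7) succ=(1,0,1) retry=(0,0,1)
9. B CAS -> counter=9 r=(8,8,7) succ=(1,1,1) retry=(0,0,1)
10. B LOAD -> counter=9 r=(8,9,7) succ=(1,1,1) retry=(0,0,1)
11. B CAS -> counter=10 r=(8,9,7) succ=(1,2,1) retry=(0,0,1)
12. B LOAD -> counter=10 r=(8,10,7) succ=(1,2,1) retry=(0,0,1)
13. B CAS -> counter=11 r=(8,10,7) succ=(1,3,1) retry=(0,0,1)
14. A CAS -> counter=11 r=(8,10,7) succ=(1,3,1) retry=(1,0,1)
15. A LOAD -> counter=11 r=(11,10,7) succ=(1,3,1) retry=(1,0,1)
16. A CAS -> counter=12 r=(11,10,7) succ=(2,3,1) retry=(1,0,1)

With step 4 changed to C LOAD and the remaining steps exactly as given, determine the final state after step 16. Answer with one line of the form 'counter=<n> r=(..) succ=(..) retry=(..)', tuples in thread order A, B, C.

(re-executing from step 4 with the substitution; state before step 4: counter=7 r=(6,0,6) succ=(1,0,0) retry=(0,0,0))
4. C LOAD -> counter=7 r=(6,0,7) succ=(1,0,0) retry=(0,0,0)
5. C LOAD -> counter=7 r=(6,0,7) succ=(1,0,0) retry=(0,0,0)
6. C CAS -> counter=8 r=(6,0,7) succ=(1,0,1) retry=(0,0,0)
7. B LOAD -> counter=8 r=(6,8,7) succ=(1,0,1) retry=(0,0,0)
8. A LOAD -> counter=8 r=(8,8,7) succ=(1,0,1) retry=(0,0,0)
9. B CAS -> counter=9 r=(8,8,7) succ=(1,1,1) retry=(0,0,0)
10. B LOAD -> counter=9 r=(8,9,7) succ=(1,1,1) retry=(0,0,0)
11. B CAS -> counter=10 r=(8,9,7) succ=(1,2,1) retry=(0,0,0)
12. B LOAD -> counter=10 r=(8,10,7) succ=(1,2,1) retry=(0,0,0)
13. B CAS -> counter=11 r=(8,10,7) succ=(1,3,1) retry=(0,0,0)
14. A CAS -> counter=11 r=(8,10,7) succ=(1,3,1) retry=(1,0,0)
15. A LOAD -> counter=11 r=(11,10,7) succ=(1,3,1) retry=(1,0,0)
16. A CAS -> counter=12 r=(11,10,7) succ=(2,3,1) retry=(1,0,0)

counter=12 r=(11,10,7) succ=(2,3,1) retry=(1,0,0)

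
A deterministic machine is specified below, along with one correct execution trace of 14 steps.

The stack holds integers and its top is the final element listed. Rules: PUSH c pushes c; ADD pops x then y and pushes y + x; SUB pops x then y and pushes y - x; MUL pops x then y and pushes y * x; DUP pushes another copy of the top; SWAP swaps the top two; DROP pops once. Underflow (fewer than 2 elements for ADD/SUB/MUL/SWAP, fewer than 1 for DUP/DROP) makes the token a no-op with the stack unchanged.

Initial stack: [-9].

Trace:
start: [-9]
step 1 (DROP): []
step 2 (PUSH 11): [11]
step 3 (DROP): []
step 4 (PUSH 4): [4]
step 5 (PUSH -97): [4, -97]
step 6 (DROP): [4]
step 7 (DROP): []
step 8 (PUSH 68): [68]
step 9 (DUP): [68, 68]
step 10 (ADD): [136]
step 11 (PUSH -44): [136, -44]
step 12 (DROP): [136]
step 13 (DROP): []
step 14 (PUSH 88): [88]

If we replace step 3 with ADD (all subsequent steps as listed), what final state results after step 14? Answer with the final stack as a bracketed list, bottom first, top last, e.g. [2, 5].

(re-executing from step 3 with the substitution; state before step 3: [11])
step 3 (ADD): [11]
step 4 (PUSH 4): [11, 4]
step 5 (PUSH -97): [11, 4, -97]
step 6 (DROP): [11, 4]
step 7 (DROP): [11]
step 8 (PUSH 68): [11, 68]
step 9 (DUP): [11, 68, 68]
step 10 (ADD): [11, 136]
step 11 (PUSH -44): [11, 136, -44]
step 12 (DROP): [11, 136]
step 13 (DROP): [11]
step 14 (PUSH 88): [11, 88]

[11, 88]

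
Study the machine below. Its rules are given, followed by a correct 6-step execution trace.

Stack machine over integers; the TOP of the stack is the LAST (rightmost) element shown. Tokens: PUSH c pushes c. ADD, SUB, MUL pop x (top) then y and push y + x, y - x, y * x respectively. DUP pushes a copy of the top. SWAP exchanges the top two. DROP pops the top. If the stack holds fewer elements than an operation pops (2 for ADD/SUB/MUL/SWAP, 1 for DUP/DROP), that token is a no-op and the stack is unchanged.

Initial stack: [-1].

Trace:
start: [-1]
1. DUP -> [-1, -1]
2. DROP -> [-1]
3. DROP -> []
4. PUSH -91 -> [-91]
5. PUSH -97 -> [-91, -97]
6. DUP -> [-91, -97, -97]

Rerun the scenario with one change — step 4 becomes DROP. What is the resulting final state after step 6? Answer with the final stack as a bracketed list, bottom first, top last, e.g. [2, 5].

[-97, -97]

(re-executing from step 4 with the substitution; state before step 4: [])
4. DROP -> []
5. PUSH -97 -> [-97]
6. DUP -> [-97, -97]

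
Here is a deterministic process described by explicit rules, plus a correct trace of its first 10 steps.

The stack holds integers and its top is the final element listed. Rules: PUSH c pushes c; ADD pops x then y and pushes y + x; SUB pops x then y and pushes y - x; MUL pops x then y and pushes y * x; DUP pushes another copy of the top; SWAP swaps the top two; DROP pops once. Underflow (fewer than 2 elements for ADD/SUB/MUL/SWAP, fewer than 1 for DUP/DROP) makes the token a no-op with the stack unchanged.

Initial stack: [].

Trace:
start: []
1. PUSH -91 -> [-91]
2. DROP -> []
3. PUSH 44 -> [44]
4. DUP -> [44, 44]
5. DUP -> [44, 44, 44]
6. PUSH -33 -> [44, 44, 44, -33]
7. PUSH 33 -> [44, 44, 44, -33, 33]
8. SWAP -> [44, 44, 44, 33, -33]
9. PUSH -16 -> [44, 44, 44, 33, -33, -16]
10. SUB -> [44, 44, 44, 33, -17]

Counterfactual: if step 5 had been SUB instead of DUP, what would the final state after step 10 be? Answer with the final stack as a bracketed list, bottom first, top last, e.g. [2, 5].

[0, 33, -17]

(re-executing from step 5 with the substitution; state before step 5: [44, 44])
5. SUB -> [0]
6. PUSH -33 -> [0, -33]
7. PUSH 33 -> [0, -33, 33]
8. SWAP -> [0, 33, -33]
9. PUSH -16 -> [0, 33, -33, -16]
10. SUB -> [0, 33, -17]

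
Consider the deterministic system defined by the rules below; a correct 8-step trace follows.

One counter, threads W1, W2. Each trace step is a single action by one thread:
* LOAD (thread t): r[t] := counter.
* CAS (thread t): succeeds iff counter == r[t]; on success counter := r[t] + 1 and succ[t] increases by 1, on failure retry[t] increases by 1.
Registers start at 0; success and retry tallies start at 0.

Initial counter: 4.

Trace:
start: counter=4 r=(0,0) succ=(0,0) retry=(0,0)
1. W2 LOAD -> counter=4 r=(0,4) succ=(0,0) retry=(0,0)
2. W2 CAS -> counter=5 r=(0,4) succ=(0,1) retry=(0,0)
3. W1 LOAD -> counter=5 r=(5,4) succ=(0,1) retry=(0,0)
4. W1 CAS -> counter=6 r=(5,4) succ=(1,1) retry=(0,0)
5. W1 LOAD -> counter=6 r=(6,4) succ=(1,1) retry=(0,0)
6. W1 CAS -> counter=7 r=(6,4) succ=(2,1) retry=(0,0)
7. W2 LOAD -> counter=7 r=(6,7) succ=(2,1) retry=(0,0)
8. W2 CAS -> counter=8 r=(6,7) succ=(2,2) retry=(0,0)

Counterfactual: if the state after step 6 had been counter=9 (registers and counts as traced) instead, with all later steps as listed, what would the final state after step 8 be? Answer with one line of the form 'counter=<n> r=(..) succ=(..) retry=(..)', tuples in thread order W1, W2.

counter=10 r=(6,9) succ=(2,2) retry=(0,0)

state after step 6 := counter=9 r=(6,4) succ=(2,1) retry=(0,0)
7. W2 LOAD -> counter=9 r=(6,9) succ=(2,1) retry=(0,0)
8. W2 CAS -> counter=10 r=(6,9) succ=(2,2) retry=(0,0)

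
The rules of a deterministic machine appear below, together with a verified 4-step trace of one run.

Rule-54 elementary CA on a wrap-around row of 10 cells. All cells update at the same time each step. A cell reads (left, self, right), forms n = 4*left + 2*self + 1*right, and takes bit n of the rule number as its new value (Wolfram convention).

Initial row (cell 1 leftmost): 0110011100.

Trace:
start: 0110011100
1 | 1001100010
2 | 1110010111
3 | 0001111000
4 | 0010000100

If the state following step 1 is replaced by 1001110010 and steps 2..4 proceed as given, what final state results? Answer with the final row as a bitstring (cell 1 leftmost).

0011111000

state after step 1 := 1001110010
2 | 1110001111
3 | 0001010000
4 | 0011111000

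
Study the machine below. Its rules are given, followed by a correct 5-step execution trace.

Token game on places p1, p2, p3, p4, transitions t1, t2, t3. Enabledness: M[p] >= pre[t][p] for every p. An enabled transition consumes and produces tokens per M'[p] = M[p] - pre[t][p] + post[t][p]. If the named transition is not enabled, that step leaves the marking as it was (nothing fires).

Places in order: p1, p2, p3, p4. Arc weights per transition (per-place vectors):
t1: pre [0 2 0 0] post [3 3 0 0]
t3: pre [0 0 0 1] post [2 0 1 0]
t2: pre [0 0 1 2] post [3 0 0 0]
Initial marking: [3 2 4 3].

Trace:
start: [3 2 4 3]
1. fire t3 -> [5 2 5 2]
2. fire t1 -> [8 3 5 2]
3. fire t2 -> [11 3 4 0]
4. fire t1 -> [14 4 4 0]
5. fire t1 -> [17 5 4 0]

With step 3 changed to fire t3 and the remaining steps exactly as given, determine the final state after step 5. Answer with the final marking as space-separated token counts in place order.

(re-executing from step 3 with the substitution; state before step 3: [8 3 5 2])
3. fire t3 -> [10 3 6 1]
4. fire t1 -> [13 4 6 1]
5. fire t1 -> [16 5 6 1]

16 5 6 1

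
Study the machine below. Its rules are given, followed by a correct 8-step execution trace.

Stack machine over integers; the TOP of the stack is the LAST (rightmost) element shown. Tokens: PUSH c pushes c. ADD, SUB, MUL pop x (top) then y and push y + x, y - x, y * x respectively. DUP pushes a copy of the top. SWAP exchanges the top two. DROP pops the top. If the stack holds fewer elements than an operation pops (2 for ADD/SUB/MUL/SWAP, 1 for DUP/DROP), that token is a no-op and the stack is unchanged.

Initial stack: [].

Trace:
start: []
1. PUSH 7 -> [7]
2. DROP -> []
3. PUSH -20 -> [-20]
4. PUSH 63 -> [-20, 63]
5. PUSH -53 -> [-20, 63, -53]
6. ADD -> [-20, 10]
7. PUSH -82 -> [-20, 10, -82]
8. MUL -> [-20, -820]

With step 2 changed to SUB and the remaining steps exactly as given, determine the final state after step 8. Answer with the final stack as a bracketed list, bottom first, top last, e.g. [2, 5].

(re-executing from step 2 with the substitution; state before step 2: [7])
2. SUB -> [7]
3. PUSH -20 -> [7, -20]
4. PUSH 63 -> [7, -20, 63]
5. PUSH -53 -> [7, -20, 63, -53]
6. ADD -> [7, -20, 10]
7. PUSH -82 -> [7, -20, 10, -82]
8. MUL -> [7, -20, -820]

[7, -20, -820]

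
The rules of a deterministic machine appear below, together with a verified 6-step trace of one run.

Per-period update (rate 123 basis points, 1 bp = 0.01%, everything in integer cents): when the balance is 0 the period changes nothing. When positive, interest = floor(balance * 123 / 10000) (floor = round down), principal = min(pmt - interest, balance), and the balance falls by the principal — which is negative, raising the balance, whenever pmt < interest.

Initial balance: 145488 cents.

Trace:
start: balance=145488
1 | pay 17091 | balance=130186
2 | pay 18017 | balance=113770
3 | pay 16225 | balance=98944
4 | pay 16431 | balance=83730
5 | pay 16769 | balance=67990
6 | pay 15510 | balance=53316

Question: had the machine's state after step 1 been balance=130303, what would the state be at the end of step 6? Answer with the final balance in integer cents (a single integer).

state after step 1 := balance=130303
2 | pay 18017 | balance=113888
3 | pay 16225 | balance=99063
4 | pay 16431 | balance=83850
5 | pay 16769 | balance=68112
6 | pay 15510 | balance=53439

53439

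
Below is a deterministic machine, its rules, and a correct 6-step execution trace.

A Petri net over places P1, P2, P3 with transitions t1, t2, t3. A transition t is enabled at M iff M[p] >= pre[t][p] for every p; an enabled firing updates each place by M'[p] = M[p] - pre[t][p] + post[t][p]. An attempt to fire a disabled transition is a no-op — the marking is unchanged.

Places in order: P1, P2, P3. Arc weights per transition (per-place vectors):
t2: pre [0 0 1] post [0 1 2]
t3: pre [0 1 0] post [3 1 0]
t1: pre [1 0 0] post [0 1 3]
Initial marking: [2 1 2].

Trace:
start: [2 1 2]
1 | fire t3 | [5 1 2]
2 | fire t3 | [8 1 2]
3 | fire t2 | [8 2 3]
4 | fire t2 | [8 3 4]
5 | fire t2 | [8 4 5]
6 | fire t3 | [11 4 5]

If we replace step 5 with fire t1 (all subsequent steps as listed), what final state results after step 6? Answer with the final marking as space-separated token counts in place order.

(re-executing from step 5 with the substitution; state before step 5: [8 3 4])
5 | fire t1 | [7 4 7]
6 | fire t3 | [10 4 7]

10 4 7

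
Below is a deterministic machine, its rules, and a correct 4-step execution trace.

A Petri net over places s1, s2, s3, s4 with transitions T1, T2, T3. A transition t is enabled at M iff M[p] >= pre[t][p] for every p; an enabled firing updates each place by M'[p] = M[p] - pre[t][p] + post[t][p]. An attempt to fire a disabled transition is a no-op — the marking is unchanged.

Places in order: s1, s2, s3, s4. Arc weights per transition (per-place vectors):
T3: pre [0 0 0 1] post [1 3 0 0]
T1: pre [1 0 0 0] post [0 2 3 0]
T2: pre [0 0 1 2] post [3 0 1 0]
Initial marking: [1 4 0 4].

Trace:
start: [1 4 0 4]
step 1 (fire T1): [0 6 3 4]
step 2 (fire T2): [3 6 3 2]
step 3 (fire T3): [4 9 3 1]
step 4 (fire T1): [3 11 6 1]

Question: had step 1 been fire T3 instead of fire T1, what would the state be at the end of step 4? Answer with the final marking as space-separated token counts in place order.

(re-executing from step 1 with the substitution; state before step 1: [1 4 0 4])
step 1 (fire T3): [2 7 0 3]
step 2 (fire T2): [2 7 0 3]
step 3 (fire T3): [3 10 0 2]
step 4 (fire T1): [2 12 3 2]

2 12 3 2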